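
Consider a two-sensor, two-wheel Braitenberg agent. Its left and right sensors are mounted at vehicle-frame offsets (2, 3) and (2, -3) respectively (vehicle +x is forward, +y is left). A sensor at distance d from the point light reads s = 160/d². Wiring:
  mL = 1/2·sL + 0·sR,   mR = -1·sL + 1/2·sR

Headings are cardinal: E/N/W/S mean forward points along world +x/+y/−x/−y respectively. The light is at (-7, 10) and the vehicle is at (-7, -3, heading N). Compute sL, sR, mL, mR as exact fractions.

left sensor world pos  = (-10, -1); dL² = 130
right sensor world pos = (-4, -1); dR² = 130
sL = 160/130 = 16/13
sR = 160/130 = 16/13
mL = 1/2·sL + 0·sR = 8/13
mR = -1·sL + 1/2·sR = -8/13

16/13 16/13 8/13 -8/13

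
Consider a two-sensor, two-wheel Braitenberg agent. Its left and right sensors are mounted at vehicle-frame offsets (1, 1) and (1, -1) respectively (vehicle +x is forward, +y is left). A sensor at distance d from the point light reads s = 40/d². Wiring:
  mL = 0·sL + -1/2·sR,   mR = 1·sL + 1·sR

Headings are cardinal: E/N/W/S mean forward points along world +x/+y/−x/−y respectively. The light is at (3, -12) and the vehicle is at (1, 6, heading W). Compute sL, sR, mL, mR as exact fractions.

left sensor world pos  = (0, 5); dL² = 298
right sensor world pos = (0, 7); dR² = 370
sL = 40/298 = 20/149
sR = 40/370 = 4/37
mL = 0·sL + -1/2·sR = -2/37
mR = 1·sL + 1·sR = 1336/5513

20/149 4/37 -2/37 1336/5513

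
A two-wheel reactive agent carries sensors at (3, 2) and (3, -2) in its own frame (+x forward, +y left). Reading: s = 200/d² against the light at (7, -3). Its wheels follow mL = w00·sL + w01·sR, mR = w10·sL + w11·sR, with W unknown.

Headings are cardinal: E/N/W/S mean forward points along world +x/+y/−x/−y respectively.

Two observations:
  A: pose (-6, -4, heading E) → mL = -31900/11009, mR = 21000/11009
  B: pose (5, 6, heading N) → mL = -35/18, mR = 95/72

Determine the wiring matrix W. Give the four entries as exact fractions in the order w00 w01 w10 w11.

obs A: pose=(-6,-4,E) → sL=200/101, sR=200/109, mL=-31900/11009, mR=21000/11009
obs B: pose=(5,6,N) → sL=5/4, sR=25/18, mL=-35/18, mR=95/72
sensor matrix S = [[200/101, 200/109], [5/4, 25/18]]; det S = 45250/99081
solve [mL_A; mL_B] = S·[w00; w01] and [mR_A; mR_B] = S·[w10; w11]:
  w00 = -1, w01 = -1/2, w10 = 1/2, w11 = 1/2

-1 -1/2 1/2 1/2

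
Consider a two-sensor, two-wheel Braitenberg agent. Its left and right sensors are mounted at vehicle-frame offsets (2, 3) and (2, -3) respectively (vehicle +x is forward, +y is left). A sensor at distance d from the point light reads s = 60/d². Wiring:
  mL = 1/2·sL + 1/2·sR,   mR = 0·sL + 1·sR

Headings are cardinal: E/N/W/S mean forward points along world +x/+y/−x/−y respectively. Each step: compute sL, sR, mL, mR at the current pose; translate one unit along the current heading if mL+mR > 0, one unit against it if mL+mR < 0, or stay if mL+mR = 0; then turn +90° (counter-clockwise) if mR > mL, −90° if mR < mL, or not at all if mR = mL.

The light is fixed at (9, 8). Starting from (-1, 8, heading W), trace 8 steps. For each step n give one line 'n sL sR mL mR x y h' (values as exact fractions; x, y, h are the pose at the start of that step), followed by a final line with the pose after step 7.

n=0: pose=(-1,8,W); sL=20/51, sR=20/51; mL=20/51, mR=20/51; mL+mR=40/51 → advance +1; mR−mL=0 → turn +0·90°
n=1: pose=(-2,8,W); sL=30/89, sR=30/89; mL=30/89, mR=30/89; mL+mR=60/89 → advance +1; mR−mL=0 → turn +0·90°
n=2: pose=(-3,8,W); sL=12/41, sR=12/41; mL=12/41, mR=12/41; mL+mR=24/41 → advance +1; mR−mL=0 → turn +0·90°
n=3: pose=(-4,8,W); sL=10/39, sR=10/39; mL=10/39, mR=10/39; mL+mR=20/39 → advance +1; mR−mL=0 → turn +0·90°
n=4: pose=(-5,8,W); sL=12/53, sR=12/53; mL=12/53, mR=12/53; mL+mR=24/53 → advance +1; mR−mL=0 → turn +0·90°
n=5: pose=(-6,8,W); sL=30/149, sR=30/149; mL=30/149, mR=30/149; mL+mR=60/149 → advance +1; mR−mL=0 → turn +0·90°
n=6: pose=(-7,8,W); sL=20/111, sR=20/111; mL=20/111, mR=20/111; mL+mR=40/111 → advance +1; mR−mL=0 → turn +0·90°
n=7: pose=(-8,8,W); sL=6/37, sR=6/37; mL=6/37, mR=6/37; mL+mR=12/37 → advance +1; mR−mL=0 → turn +0·90°

0 20/51 20/51 20/51 20/51 -1 8 W
1 30/89 30/89 30/89 30/89 -2 8 W
2 12/41 12/41 12/41 12/41 -3 8 W
3 10/39 10/39 10/39 10/39 -4 8 W
4 12/53 12/53 12/53 12/53 -5 8 W
5 30/149 30/149 30/149 30/149 -6 8 W
6 20/111 20/111 20/111 20/111 -7 8 W
7 6/37 6/37 6/37 6/37 -8 8 W
final -9 8 W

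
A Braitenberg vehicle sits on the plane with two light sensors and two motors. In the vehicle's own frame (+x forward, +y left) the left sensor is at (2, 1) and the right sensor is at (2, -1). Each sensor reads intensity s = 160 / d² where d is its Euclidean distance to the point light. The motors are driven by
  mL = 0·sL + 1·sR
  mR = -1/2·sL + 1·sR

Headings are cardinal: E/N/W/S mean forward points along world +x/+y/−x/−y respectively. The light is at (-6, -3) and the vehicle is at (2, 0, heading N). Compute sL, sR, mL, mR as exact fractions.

left sensor world pos  = (1, 2); dL² = 74
right sensor world pos = (3, 2); dR² = 106
sL = 160/74 = 80/37
sR = 160/106 = 80/53
mL = 0·sL + 1·sR = 80/53
mR = -1/2·sL + 1·sR = 840/1961

80/37 80/53 80/53 840/1961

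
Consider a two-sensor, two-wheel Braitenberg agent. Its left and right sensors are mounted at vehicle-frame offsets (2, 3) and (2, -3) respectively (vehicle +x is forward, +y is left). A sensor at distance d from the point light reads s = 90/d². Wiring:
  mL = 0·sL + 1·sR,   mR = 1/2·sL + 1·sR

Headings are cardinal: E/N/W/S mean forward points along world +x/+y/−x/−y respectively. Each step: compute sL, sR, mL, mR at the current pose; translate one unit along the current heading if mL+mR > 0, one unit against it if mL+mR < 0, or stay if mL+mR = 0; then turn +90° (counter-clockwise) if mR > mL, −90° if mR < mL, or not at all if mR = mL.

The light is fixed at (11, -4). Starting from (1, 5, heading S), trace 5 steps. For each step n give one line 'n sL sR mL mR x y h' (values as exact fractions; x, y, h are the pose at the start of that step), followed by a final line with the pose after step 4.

n=0: pose=(1,5,S); sL=45/49, sR=45/109; mL=45/109, mR=9315/10682; mL+mR=13725/10682 → advance +1; mR−mL=45/98 → turn +1·90°
n=1: pose=(1,4,E); sL=18/37, sR=90/89; mL=90/89, mR=4131/3293; mL+mR=7461/3293 → advance +1; mR−mL=9/37 → turn +1·90°
n=2: pose=(2,4,N); sL=45/122, sR=45/68; mL=45/68, mR=1755/2074; mL+mR=6255/4148 → advance +1; mR−mL=45/244 → turn +1·90°
n=3: pose=(2,5,W); sL=90/157, sR=18/53; mL=18/53, mR=5211/8321; mL+mR=8037/8321 → advance +1; mR−mL=45/157 → turn +1·90°
n=4: pose=(1,5,S); sL=45/49, sR=45/109; mL=45/109, mR=9315/10682; mL+mR=13725/10682 → advance +1; mR−mL=45/98 → turn +1·90°

0 45/49 45/109 45/109 9315/10682 1 5 S
1 18/37 90/89 90/89 4131/3293 1 4 E
2 45/122 45/68 45/68 1755/2074 2 4 N
3 90/157 18/53 18/53 5211/8321 2 5 W
4 45/49 45/109 45/109 9315/10682 1 5 S
final 1 4 E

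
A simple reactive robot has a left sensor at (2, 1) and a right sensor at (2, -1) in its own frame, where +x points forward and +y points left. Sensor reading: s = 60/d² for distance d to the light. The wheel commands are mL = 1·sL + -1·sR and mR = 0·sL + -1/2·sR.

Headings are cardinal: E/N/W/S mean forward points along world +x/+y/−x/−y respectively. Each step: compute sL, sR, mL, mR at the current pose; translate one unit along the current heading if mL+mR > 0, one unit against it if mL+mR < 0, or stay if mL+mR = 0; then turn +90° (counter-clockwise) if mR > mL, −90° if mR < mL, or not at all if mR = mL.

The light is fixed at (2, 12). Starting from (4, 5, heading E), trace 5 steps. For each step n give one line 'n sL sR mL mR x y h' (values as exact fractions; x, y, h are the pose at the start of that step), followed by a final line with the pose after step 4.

n=0: pose=(4,5,E); sL=15/13, sR=3/4; mL=21/52, mR=-3/8; mL+mR=3/104 → advance +1; mR−mL=-81/104 → turn -1·90°
n=1: pose=(5,5,S); sL=60/97, sR=12/17; mL=-144/1649, mR=-6/17; mL+mR=-726/1649 → advance -1; mR−mL=-438/1649 → turn -1·90°
n=2: pose=(5,6,W); sL=6/5, sR=30/13; mL=-72/65, mR=-15/13; mL+mR=-147/65 → advance -1; mR−mL=-3/65 → turn -1·90°
n=3: pose=(6,6,N); sL=12/5, sR=60/41; mL=192/205, mR=-30/41; mL+mR=42/205 → advance +1; mR−mL=-342/205 → turn -1·90°
n=4: pose=(6,7,E); sL=15/13, sR=5/6; mL=25/78, mR=-5/12; mL+mR=-5/52 → advance -1; mR−mL=-115/156 → turn -1·90°

0 15/13 3/4 21/52 -3/8 4 5 E
1 60/97 12/17 -144/1649 -6/17 5 5 S
2 6/5 30/13 -72/65 -15/13 5 6 W
3 12/5 60/41 192/205 -30/41 6 6 N
4 15/13 5/6 25/78 -5/12 6 7 E
final 5 7 S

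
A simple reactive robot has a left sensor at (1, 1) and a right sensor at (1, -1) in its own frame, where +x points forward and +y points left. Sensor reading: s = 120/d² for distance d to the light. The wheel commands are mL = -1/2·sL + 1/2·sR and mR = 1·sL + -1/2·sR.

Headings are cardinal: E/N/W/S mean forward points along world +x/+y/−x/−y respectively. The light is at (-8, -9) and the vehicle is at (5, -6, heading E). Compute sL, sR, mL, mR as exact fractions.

30/53 3/5 9/530 141/530

left sensor world pos  = (6, -5); dL² = 212
right sensor world pos = (6, -7); dR² = 200
sL = 120/212 = 30/53
sR = 120/200 = 3/5
mL = -1/2·sL + 1/2·sR = 9/530
mR = 1·sL + -1/2·sR = 141/530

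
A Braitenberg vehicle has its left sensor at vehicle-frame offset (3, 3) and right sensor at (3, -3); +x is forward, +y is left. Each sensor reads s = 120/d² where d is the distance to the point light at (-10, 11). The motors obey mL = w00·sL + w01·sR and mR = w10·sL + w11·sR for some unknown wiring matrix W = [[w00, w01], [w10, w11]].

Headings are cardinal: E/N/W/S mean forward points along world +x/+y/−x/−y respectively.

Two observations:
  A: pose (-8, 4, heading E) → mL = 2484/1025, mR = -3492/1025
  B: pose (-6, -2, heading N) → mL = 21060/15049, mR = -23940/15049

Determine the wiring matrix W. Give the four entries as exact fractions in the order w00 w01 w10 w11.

1/2 1 -1 -1/2

obs A: pose=(-8,4,E) → sL=120/41, sR=24/25, mL=2484/1025, mR=-3492/1025
obs B: pose=(-6,-2,N) → sL=120/101, sR=120/149, mL=21060/15049, mR=-23940/15049
sensor matrix S = [[120/41, 24/25], [120/101, 120/149]]; det S = 3753216/3085045
solve [mL_A; mL_B] = S·[w00; w01] and [mR_A; mR_B] = S·[w10; w11]:
  w00 = 1/2, w01 = 1, w10 = -1, w11 = -1/2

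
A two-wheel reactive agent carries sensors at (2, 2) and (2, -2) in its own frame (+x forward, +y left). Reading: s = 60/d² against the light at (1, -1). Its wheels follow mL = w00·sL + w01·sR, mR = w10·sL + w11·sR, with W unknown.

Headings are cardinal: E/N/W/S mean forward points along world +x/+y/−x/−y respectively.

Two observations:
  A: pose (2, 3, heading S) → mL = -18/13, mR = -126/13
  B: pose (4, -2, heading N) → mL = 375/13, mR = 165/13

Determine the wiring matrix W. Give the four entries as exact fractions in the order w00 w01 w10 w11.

1 -1/2 1/2 -1

obs A: pose=(2,3,S) → sL=60/13, sR=12, mL=-18/13, mR=-126/13
obs B: pose=(4,-2,N) → sL=30, sR=30/13, mL=375/13, mR=165/13
sensor matrix S = [[60/13, 12], [30, 30/13]]; det S = -59040/169
solve [mL_A; mL_B] = S·[w00; w01] and [mR_A; mR_B] = S·[w10; w11]:
  w00 = 1, w01 = -1/2, w10 = 1/2, w11 = -1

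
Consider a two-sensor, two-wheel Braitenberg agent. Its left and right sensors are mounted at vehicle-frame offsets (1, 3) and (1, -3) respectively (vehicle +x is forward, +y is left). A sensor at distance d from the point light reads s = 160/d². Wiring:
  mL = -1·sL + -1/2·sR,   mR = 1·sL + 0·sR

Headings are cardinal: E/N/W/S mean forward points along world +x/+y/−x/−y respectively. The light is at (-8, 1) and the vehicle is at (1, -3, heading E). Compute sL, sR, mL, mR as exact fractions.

160/101 160/149 -31920/15049 160/101

left sensor world pos  = (2, 0); dL² = 101
right sensor world pos = (2, -6); dR² = 149
sL = 160/101 = 160/101
sR = 160/149 = 160/149
mL = -1·sL + -1/2·sR = -31920/15049
mR = 1·sL + 0·sR = 160/101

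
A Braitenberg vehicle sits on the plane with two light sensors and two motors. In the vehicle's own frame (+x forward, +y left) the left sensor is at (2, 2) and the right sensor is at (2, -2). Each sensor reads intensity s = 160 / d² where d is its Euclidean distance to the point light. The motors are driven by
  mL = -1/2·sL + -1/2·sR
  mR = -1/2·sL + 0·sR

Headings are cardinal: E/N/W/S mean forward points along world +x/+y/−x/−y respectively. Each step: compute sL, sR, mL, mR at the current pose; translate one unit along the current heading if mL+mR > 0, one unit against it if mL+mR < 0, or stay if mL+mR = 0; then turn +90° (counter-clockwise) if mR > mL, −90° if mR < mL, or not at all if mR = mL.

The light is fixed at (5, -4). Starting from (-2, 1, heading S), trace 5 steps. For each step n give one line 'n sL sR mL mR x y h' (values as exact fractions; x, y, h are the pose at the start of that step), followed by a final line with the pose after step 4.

n=0: pose=(-2,1,S); sL=80/17, sR=16/9; mL=-496/153, mR=-40/17; mL+mR=-856/153 → advance -1; mR−mL=8/9 → turn +1·90°
n=1: pose=(-2,2,E); sL=160/89, sR=160/41; mL=-10400/3649, mR=-80/89; mL+mR=-13680/3649 → advance -1; mR−mL=80/41 → turn +1·90°
n=2: pose=(-3,2,N); sL=40/41, sR=8/5; mL=-264/205, mR=-20/41; mL+mR=-364/205 → advance -1; mR−mL=4/5 → turn +1·90°
n=3: pose=(-3,1,W); sL=160/109, sR=160/149; mL=-20640/16241, mR=-80/109; mL+mR=-32560/16241 → advance -1; mR−mL=80/149 → turn +1·90°
n=4: pose=(-2,1,S); sL=80/17, sR=16/9; mL=-496/153, mR=-40/17; mL+mR=-856/153 → advance -1; mR−mL=8/9 → turn +1·90°

0 80/17 16/9 -496/153 -40/17 -2 1 S
1 160/89 160/41 -10400/3649 -80/89 -2 2 E
2 40/41 8/5 -264/205 -20/41 -3 2 N
3 160/109 160/149 -20640/16241 -80/109 -3 1 W
4 80/17 16/9 -496/153 -40/17 -2 1 S
final -2 2 E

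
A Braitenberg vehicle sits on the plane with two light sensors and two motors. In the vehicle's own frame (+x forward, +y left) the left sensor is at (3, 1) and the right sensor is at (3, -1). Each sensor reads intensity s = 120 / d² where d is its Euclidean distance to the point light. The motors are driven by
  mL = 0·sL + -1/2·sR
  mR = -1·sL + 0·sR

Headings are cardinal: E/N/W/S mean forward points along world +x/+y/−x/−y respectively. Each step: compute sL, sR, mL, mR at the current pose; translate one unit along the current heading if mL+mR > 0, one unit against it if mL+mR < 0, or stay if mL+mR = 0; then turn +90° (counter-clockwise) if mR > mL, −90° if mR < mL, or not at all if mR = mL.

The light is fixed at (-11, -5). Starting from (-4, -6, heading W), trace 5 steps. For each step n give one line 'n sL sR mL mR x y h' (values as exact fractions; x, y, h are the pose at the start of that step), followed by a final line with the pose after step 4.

n=0: pose=(-4,-6,W); sL=6, sR=15/2; mL=-15/4, mR=-6; mL+mR=-39/4 → advance -1; mR−mL=-9/4 → turn -1·90°
n=1: pose=(-3,-6,N); sL=120/53, sR=24/17; mL=-12/17, mR=-120/53; mL+mR=-2676/901 → advance -1; mR−mL=-1404/901 → turn -1·90°
n=2: pose=(-3,-7,E); sL=60/61, sR=12/13; mL=-6/13, mR=-60/61; mL+mR=-1146/793 → advance -1; mR−mL=-414/793 → turn -1·90°
n=3: pose=(-4,-7,S); sL=120/89, sR=120/61; mL=-60/61, mR=-120/89; mL+mR=-12660/5429 → advance -1; mR−mL=-1980/5429 → turn -1·90°
n=4: pose=(-4,-6,W); sL=6, sR=15/2; mL=-15/4, mR=-6; mL+mR=-39/4 → advance -1; mR−mL=-9/4 → turn -1·90°

0 6 15/2 -15/4 -6 -4 -6 W
1 120/53 24/17 -12/17 -120/53 -3 -6 N
2 60/61 12/13 -6/13 -60/61 -3 -7 E
3 120/89 120/61 -60/61 -120/89 -4 -7 S
4 6 15/2 -15/4 -6 -4 -6 W
final -3 -6 N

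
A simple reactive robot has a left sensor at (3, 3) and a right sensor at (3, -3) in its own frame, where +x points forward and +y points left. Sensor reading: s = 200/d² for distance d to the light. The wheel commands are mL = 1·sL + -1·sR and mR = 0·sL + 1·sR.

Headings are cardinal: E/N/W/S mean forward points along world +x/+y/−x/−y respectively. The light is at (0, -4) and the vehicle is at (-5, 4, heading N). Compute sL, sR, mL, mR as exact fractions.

40/37 8/5 -96/185 8/5

left sensor world pos  = (-8, 7); dL² = 185
right sensor world pos = (-2, 7); dR² = 125
sL = 200/185 = 40/37
sR = 200/125 = 8/5
mL = 1·sL + -1·sR = -96/185
mR = 0·sL + 1·sR = 8/5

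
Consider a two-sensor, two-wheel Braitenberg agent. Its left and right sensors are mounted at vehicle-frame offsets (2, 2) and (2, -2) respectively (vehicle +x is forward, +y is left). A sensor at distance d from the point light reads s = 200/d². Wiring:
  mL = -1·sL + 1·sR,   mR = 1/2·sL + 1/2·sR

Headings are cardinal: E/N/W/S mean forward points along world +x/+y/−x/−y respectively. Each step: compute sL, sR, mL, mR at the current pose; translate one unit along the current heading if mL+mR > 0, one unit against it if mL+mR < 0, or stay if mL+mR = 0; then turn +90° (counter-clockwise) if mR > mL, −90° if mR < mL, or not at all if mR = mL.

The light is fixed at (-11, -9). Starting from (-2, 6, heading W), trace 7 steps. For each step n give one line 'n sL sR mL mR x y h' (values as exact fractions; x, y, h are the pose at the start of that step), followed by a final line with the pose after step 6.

n=0: pose=(-2,6,W); sL=100/109, sR=100/169; mL=-6000/18421, mR=13900/18421; mL+mR=7900/18421 → advance +1; mR−mL=19900/18421 → turn +1·90°
n=1: pose=(-3,6,S); sL=200/269, sR=40/41; mL=2560/11029, mR=9480/11029; mL+mR=12040/11029 → advance +1; mR−mL=6920/11029 → turn +1·90°
n=2: pose=(-3,5,E); sL=50/89, sR=50/61; mL=1400/5429, mR=3750/5429; mL+mR=5150/5429 → advance +1; mR−mL=2350/5429 → turn +1·90°
n=3: pose=(-2,5,N); sL=40/61, sR=200/377; mL=-2880/22997, mR=13640/22997; mL+mR=10760/22997 → advance +1; mR−mL=16520/22997 → turn +1·90°
n=4: pose=(-2,6,W); sL=100/109, sR=100/169; mL=-6000/18421, mR=13900/18421; mL+mR=7900/18421 → advance +1; mR−mL=19900/18421 → turn +1·90°
n=5: pose=(-3,6,S); sL=200/269, sR=40/41; mL=2560/11029, mR=9480/11029; mL+mR=12040/11029 → advance +1; mR−mL=6920/11029 → turn +1·90°
n=6: pose=(-3,5,E); sL=50/89, sR=50/61; mL=1400/5429, mR=3750/5429; mL+mR=5150/5429 → advance +1; mR−mL=2350/5429 → turn +1·90°

0 100/109 100/169 -6000/18421 13900/18421 -2 6 W
1 200/269 40/41 2560/11029 9480/11029 -3 6 S
2 50/89 50/61 1400/5429 3750/5429 -3 5 E
3 40/61 200/377 -2880/22997 13640/22997 -2 5 N
4 100/109 100/169 -6000/18421 13900/18421 -2 6 W
5 200/269 40/41 2560/11029 9480/11029 -3 6 S
6 50/89 50/61 1400/5429 3750/5429 -3 5 E
final -2 5 N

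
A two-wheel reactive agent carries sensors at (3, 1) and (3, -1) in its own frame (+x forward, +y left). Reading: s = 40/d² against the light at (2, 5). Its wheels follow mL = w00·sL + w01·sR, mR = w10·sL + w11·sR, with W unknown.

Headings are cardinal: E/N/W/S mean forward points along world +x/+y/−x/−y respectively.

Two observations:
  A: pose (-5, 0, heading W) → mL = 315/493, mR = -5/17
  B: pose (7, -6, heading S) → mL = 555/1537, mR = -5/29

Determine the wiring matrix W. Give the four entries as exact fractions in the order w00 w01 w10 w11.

1 1 -1 0

obs A: pose=(-5,0,W) → sL=5/17, sR=10/29, mL=315/493, mR=-5/17
obs B: pose=(7,-6,S) → sL=5/29, sR=10/53, mL=555/1537, mR=-5/29
sensor matrix S = [[5/17, 10/29], [5/29, 10/53]]; det S = -3000/757741
solve [mL_A; mL_B] = S·[w00; w01] and [mR_A; mR_B] = S·[w10; w11]:
  w00 = 1, w01 = 1, w10 = -1, w11 = 0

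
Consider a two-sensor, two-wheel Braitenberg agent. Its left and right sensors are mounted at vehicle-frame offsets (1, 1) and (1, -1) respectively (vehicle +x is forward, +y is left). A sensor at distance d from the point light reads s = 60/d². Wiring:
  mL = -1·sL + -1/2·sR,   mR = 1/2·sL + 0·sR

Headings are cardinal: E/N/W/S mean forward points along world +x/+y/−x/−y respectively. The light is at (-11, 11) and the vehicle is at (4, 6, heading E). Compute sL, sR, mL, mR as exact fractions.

15/68 15/73 -1605/4964 15/136

left sensor world pos  = (5, 7); dL² = 272
right sensor world pos = (5, 5); dR² = 292
sL = 60/272 = 15/68
sR = 60/292 = 15/73
mL = -1·sL + -1/2·sR = -1605/4964
mR = 1/2·sL + 0·sR = 15/136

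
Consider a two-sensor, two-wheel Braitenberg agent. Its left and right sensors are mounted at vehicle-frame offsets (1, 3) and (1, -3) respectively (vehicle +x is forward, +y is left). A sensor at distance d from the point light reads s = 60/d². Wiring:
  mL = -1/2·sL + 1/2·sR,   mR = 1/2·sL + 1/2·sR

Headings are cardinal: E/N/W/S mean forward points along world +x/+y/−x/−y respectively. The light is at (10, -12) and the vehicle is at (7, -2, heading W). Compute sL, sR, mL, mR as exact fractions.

12/13 12/37 -144/481 300/481

left sensor world pos  = (6, -5); dL² = 65
right sensor world pos = (6, 1); dR² = 185
sL = 60/65 = 12/13
sR = 60/185 = 12/37
mL = -1/2·sL + 1/2·sR = -144/481
mR = 1/2·sL + 1/2·sR = 300/481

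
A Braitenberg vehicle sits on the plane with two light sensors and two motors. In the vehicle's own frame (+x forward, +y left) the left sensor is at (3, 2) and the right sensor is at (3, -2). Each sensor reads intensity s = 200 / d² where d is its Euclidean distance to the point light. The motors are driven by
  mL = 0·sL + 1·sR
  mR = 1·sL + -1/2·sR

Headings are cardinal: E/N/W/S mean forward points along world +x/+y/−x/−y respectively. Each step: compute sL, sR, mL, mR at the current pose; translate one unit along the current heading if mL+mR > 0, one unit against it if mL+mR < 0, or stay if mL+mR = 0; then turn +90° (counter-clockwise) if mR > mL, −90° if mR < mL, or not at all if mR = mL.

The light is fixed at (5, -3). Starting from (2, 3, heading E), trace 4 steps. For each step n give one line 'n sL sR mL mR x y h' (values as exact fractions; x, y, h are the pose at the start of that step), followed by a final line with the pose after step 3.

0 25/8 25/2 25/2 -25/8 2 3 E
1 200/9 8 8 164/9 3 3 S
2 4 20 20 -6 3 2 E
3 40 200/13 200/13 420/13 4 2 S
final 4 1 E

n=0: pose=(2,3,E); sL=25/8, sR=25/2; mL=25/2, mR=-25/8; mL+mR=75/8 → advance +1; mR−mL=-125/8 → turn -1·90°
n=1: pose=(3,3,S); sL=200/9, sR=8; mL=8, mR=164/9; mL+mR=236/9 → advance +1; mR−mL=92/9 → turn +1·90°
n=2: pose=(3,2,E); sL=4, sR=20; mL=20, mR=-6; mL+mR=14 → advance +1; mR−mL=-26 → turn -1·90°
n=3: pose=(4,2,S); sL=40, sR=200/13; mL=200/13, mR=420/13; mL+mR=620/13 → advance +1; mR−mL=220/13 → turn +1·90°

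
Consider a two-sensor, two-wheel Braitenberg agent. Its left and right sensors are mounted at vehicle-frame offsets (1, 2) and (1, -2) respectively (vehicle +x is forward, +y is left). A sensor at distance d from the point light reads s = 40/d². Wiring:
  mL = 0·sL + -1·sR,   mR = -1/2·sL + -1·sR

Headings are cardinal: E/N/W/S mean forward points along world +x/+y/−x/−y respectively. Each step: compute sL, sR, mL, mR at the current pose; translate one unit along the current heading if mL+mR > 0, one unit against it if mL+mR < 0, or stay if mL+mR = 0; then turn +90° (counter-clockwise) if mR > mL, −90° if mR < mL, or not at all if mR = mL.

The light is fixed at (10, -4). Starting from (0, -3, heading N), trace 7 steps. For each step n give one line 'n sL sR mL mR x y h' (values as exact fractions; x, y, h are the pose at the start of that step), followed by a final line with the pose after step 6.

n=0: pose=(0,-3,N); sL=10/37, sR=10/17; mL=-10/17, mR=-455/629; mL+mR=-825/629 → advance -1; mR−mL=-5/37 → turn -1·90°
n=1: pose=(0,-4,E); sL=8/17, sR=8/17; mL=-8/17, mR=-12/17; mL+mR=-20/17 → advance -1; mR−mL=-4/17 → turn -1·90°
n=2: pose=(-1,-4,S); sL=20/41, sR=4/17; mL=-4/17, mR=-334/697; mL+mR=-498/697 → advance -1; mR−mL=-10/41 → turn -1·90°
n=3: pose=(-1,-3,W); sL=8/29, sR=40/153; mL=-40/153, mR=-1772/4437; mL+mR=-2932/4437 → advance -1; mR−mL=-4/29 → turn -1·90°
n=4: pose=(0,-3,N); sL=10/37, sR=10/17; mL=-10/17, mR=-455/629; mL+mR=-825/629 → advance -1; mR−mL=-5/37 → turn -1·90°
n=5: pose=(0,-4,E); sL=8/17, sR=8/17; mL=-8/17, mR=-12/17; mL+mR=-20/17 → advance -1; mR−mL=-4/17 → turn -1·90°
n=6: pose=(-1,-4,S); sL=20/41, sR=4/17; mL=-4/17, mR=-334/697; mL+mR=-498/697 → advance -1; mR−mL=-10/41 → turn -1·90°

0 10/37 10/17 -10/17 -455/629 0 -3 N
1 8/17 8/17 -8/17 -12/17 0 -4 E
2 20/41 4/17 -4/17 -334/697 -1 -4 S
3 8/29 40/153 -40/153 -1772/4437 -1 -3 W
4 10/37 10/17 -10/17 -455/629 0 -3 N
5 8/17 8/17 -8/17 -12/17 0 -4 E
6 20/41 4/17 -4/17 -334/697 -1 -4 S
final -1 -3 W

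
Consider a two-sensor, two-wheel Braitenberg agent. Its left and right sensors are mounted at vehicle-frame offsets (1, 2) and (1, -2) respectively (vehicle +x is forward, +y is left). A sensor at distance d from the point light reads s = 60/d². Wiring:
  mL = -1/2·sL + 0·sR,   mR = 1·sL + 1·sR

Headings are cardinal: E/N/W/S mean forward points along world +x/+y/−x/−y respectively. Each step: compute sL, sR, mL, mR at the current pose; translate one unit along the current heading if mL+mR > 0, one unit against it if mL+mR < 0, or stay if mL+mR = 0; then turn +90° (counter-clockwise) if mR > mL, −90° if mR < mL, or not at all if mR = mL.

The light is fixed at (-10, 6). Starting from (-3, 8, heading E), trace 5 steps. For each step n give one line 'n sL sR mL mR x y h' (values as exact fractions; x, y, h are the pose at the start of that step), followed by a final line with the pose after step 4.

n=0: pose=(-3,8,E); sL=3/4, sR=15/16; mL=-3/8, mR=27/16; mL+mR=21/16 → advance +1; mR−mL=33/16 → turn +1·90°
n=1: pose=(-2,8,N); sL=4/3, sR=60/109; mL=-2/3, mR=616/327; mL+mR=398/327 → advance +1; mR−mL=278/109 → turn +1·90°
n=2: pose=(-2,9,W); sL=6/5, sR=30/37; mL=-3/5, mR=372/185; mL+mR=261/185 → advance +1; mR−mL=483/185 → turn +1·90°
n=3: pose=(-3,9,S); sL=12/17, sR=60/29; mL=-6/17, mR=1368/493; mL+mR=1194/493 → advance +1; mR−mL=1542/493 → turn +1·90°
n=4: pose=(-3,8,E); sL=3/4, sR=15/16; mL=-3/8, mR=27/16; mL+mR=21/16 → advance +1; mR−mL=33/16 → turn +1·90°

0 3/4 15/16 -3/8 27/16 -3 8 E
1 4/3 60/109 -2/3 616/327 -2 8 N
2 6/5 30/37 -3/5 372/185 -2 9 W
3 12/17 60/29 -6/17 1368/493 -3 9 S
4 3/4 15/16 -3/8 27/16 -3 8 E
final -2 8 N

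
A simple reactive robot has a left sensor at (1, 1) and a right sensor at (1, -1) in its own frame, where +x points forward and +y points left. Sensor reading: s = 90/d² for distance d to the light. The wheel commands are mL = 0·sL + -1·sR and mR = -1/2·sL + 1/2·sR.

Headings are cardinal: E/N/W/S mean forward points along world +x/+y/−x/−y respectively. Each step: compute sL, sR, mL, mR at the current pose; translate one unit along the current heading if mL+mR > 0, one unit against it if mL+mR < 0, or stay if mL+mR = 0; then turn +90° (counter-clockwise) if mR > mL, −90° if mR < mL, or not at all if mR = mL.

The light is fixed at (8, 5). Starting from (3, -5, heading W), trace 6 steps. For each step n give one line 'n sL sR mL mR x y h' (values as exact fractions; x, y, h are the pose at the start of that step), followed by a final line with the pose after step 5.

0 90/157 10/13 -10/13 200/2041 3 -5 W
1 9/13 45/73 -45/73 -36/949 4 -5 S
2 90/73 90/109 -90/109 -1620/7957 4 -4 E
3 9/10 9/8 -9/8 9/80 3 -4 N
4 90/157 10/13 -10/13 200/2041 3 -5 W
5 9/13 45/73 -45/73 -36/949 4 -5 S
final 4 -4 E

n=0: pose=(3,-5,W); sL=90/157, sR=10/13; mL=-10/13, mR=200/2041; mL+mR=-1370/2041 → advance -1; mR−mL=1770/2041 → turn +1·90°
n=1: pose=(4,-5,S); sL=9/13, sR=45/73; mL=-45/73, mR=-36/949; mL+mR=-621/949 → advance -1; mR−mL=549/949 → turn +1·90°
n=2: pose=(4,-4,E); sL=90/73, sR=90/109; mL=-90/109, mR=-1620/7957; mL+mR=-8190/7957 → advance -1; mR−mL=4950/7957 → turn +1·90°
n=3: pose=(3,-4,N); sL=9/10, sR=9/8; mL=-9/8, mR=9/80; mL+mR=-81/80 → advance -1; mR−mL=99/80 → turn +1·90°
n=4: pose=(3,-5,W); sL=90/157, sR=10/13; mL=-10/13, mR=200/2041; mL+mR=-1370/2041 → advance -1; mR−mL=1770/2041 → turn +1·90°
n=5: pose=(4,-5,S); sL=9/13, sR=45/73; mL=-45/73, mR=-36/949; mL+mR=-621/949 → advance -1; mR−mL=549/949 → turn +1·90°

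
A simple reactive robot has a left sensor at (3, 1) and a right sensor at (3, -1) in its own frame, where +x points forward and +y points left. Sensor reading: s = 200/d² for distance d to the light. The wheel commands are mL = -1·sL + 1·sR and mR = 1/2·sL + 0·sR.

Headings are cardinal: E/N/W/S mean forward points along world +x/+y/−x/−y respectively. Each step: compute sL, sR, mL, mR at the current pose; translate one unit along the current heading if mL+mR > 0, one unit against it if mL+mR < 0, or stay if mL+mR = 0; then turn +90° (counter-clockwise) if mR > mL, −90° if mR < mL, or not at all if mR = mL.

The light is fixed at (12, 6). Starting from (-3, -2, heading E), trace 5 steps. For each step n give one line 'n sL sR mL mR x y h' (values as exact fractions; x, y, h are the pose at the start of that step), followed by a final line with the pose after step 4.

n=0: pose=(-3,-2,E); sL=200/193, sR=8/9; mL=-256/1737, mR=100/193; mL+mR=644/1737 → advance +1; mR−mL=1156/1737 → turn +1·90°
n=1: pose=(-2,-2,N); sL=4/5, sR=100/97; mL=112/485, mR=2/5; mL+mR=306/485 → advance +1; mR−mL=82/485 → turn +1·90°
n=2: pose=(-2,-1,W); sL=200/353, sR=8/13; mL=224/4589, mR=100/353; mL+mR=1524/4589 → advance +1; mR−mL=1076/4589 → turn +1·90°
n=3: pose=(-3,-1,S); sL=25/37, sR=50/89; mL=-375/3293, mR=25/74; mL+mR=1475/6586 → advance +1; mR−mL=2975/6586 → turn +1·90°
n=4: pose=(-3,-2,E); sL=200/193, sR=8/9; mL=-256/1737, mR=100/193; mL+mR=644/1737 → advance +1; mR−mL=1156/1737 → turn +1·90°

0 200/193 8/9 -256/1737 100/193 -3 -2 E
1 4/5 100/97 112/485 2/5 -2 -2 N
2 200/353 8/13 224/4589 100/353 -2 -1 W
3 25/37 50/89 -375/3293 25/74 -3 -1 S
4 200/193 8/9 -256/1737 100/193 -3 -2 E
final -2 -2 N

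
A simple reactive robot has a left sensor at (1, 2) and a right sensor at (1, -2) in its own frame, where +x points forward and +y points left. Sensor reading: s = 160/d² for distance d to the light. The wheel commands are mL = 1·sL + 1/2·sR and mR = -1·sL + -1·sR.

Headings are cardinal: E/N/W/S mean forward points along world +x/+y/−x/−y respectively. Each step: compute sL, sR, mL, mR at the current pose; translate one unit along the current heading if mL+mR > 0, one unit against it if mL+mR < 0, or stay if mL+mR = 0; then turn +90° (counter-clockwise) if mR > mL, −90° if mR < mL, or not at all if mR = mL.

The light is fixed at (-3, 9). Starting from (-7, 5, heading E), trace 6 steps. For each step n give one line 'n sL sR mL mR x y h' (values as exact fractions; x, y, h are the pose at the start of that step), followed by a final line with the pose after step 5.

n=0: pose=(-7,5,E); sL=160/13, sR=32/9; mL=1648/117, mR=-1856/117; mL+mR=-16/9 → advance -1; mR−mL=-1168/39 → turn -1·90°
n=1: pose=(-8,5,S); sL=80/17, sR=80/37; mL=3640/629, mR=-4320/629; mL+mR=-40/37 → advance -1; mR−mL=-7960/629 → turn -1·90°
n=2: pose=(-8,6,W); sL=160/61, sR=160/37; mL=10800/2257, mR=-15680/2257; mL+mR=-80/37 → advance -1; mR−mL=-26480/2257 → turn -1·90°
n=3: pose=(-7,6,N); sL=4, sR=20; mL=14, mR=-24; mL+mR=-10 → advance -1; mR−mL=-38 → turn -1·90°
n=4: pose=(-7,5,E); sL=160/13, sR=32/9; mL=1648/117, mR=-1856/117; mL+mR=-16/9 → advance -1; mR−mL=-1168/39 → turn -1·90°
n=5: pose=(-8,5,S); sL=80/17, sR=80/37; mL=3640/629, mR=-4320/629; mL+mR=-40/37 → advance -1; mR−mL=-7960/629 → turn -1·90°

0 160/13 32/9 1648/117 -1856/117 -7 5 E
1 80/17 80/37 3640/629 -4320/629 -8 5 S
2 160/61 160/37 10800/2257 -15680/2257 -8 6 W
3 4 20 14 -24 -7 6 N
4 160/13 32/9 1648/117 -1856/117 -7 5 E
5 80/17 80/37 3640/629 -4320/629 -8 5 S
final -8 6 W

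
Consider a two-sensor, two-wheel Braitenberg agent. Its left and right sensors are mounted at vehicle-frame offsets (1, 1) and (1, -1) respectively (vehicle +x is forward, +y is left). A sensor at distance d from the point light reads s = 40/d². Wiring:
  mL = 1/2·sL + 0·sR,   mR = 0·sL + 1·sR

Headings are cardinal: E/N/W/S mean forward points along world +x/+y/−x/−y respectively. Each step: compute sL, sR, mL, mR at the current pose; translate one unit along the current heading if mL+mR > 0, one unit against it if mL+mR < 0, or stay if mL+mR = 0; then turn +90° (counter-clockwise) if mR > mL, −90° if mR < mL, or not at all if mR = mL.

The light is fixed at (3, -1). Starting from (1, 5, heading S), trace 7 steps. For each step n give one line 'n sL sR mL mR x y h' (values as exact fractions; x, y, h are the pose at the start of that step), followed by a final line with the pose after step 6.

0 20/13 20/17 10/13 20/17 1 5 S
1 40/37 40/17 20/37 40/17 1 4 E
2 1 10/9 1/2 10/9 2 4 N
3 40/29 40/53 20/29 40/53 2 5 W
4 20/13 20/17 10/13 20/17 1 5 S
5 40/37 40/17 20/37 40/17 1 4 E
6 1 10/9 1/2 10/9 2 4 N
final 2 5 W

n=0: pose=(1,5,S); sL=20/13, sR=20/17; mL=10/13, mR=20/17; mL+mR=430/221 → advance +1; mR−mL=90/221 → turn +1·90°
n=1: pose=(1,4,E); sL=40/37, sR=40/17; mL=20/37, mR=40/17; mL+mR=1820/629 → advance +1; mR−mL=1140/629 → turn +1·90°
n=2: pose=(2,4,N); sL=1, sR=10/9; mL=1/2, mR=10/9; mL+mR=29/18 → advance +1; mR−mL=11/18 → turn +1·90°
n=3: pose=(2,5,W); sL=40/29, sR=40/53; mL=20/29, mR=40/53; mL+mR=2220/1537 → advance +1; mR−mL=100/1537 → turn +1·90°
n=4: pose=(1,5,S); sL=20/13, sR=20/17; mL=10/13, mR=20/17; mL+mR=430/221 → advance +1; mR−mL=90/221 → turn +1·90°
n=5: pose=(1,4,E); sL=40/37, sR=40/17; mL=20/37, mR=40/17; mL+mR=1820/629 → advance +1; mR−mL=1140/629 → turn +1·90°
n=6: pose=(2,4,N); sL=1, sR=10/9; mL=1/2, mR=10/9; mL+mR=29/18 → advance +1; mR−mL=11/18 → turn +1·90°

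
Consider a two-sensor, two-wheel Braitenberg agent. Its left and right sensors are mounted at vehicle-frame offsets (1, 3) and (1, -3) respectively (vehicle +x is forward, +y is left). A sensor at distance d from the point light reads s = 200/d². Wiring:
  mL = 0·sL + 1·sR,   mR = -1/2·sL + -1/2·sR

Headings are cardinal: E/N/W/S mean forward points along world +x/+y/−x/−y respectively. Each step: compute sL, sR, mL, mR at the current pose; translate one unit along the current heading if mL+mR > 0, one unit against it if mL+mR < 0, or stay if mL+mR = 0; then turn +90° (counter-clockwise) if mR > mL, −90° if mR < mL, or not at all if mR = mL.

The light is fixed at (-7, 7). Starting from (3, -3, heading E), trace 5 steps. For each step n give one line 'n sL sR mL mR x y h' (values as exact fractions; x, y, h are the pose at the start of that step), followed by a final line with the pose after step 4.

0 20/17 20/29 20/29 -460/493 3 -3 E
1 40/53 200/157 200/157 -8440/8321 2 -3 S
2 10/13 25/16 25/16 -485/416 2 -4 W
3 8/5 200/221 200/221 -1384/1105 1 -4 N
4 100/81 100/153 100/153 -1300/1377 1 -5 E
final 0 -5 S

n=0: pose=(3,-3,E); sL=20/17, sR=20/29; mL=20/29, mR=-460/493; mL+mR=-120/493 → advance -1; mR−mL=-800/493 → turn -1·90°
n=1: pose=(2,-3,S); sL=40/53, sR=200/157; mL=200/157, mR=-8440/8321; mL+mR=2160/8321 → advance +1; mR−mL=-19040/8321 → turn -1·90°
n=2: pose=(2,-4,W); sL=10/13, sR=25/16; mL=25/16, mR=-485/416; mL+mR=165/416 → advance +1; mR−mL=-1135/416 → turn -1·90°
n=3: pose=(1,-4,N); sL=8/5, sR=200/221; mL=200/221, mR=-1384/1105; mL+mR=-384/1105 → advance -1; mR−mL=-2384/1105 → turn -1·90°
n=4: pose=(1,-5,E); sL=100/81, sR=100/153; mL=100/153, mR=-1300/1377; mL+mR=-400/1377 → advance -1; mR−mL=-2200/1377 → turn -1·90°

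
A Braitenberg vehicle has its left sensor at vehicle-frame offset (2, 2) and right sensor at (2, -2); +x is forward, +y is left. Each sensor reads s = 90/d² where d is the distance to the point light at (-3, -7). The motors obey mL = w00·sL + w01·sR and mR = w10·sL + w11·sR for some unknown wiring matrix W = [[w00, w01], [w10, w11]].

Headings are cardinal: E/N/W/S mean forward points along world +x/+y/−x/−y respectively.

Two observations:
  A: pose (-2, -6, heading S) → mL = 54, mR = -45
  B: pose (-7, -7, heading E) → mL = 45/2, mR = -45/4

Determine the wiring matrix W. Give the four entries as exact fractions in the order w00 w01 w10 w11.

obs A: pose=(-2,-6,S) → sL=9, sR=45, mL=54, mR=-45
obs B: pose=(-7,-7,E) → sL=45/4, sR=45/4, mL=45/2, mR=-45/4
sensor matrix S = [[9, 45], [45/4, 45/4]]; det S = -405
solve [mL_A; mL_B] = S·[w00; w01] and [mR_A; mR_B] = S·[w10; w11]:
  w00 = 1, w01 = 1, w10 = 0, w11 = -1

1 1 0 -1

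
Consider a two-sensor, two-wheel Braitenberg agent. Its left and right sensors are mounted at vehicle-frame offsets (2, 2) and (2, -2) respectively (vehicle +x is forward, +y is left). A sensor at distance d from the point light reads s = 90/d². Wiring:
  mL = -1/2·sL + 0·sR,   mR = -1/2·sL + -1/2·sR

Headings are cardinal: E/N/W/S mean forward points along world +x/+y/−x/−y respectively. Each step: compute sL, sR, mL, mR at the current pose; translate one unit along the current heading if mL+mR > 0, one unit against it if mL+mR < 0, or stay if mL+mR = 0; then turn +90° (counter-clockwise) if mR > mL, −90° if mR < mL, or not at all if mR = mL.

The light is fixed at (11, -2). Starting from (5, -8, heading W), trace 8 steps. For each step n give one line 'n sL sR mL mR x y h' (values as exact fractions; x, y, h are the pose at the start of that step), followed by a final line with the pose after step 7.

n=0: pose=(5,-8,W); sL=45/64, sR=9/8; mL=-45/128, mR=-117/128; mL+mR=-81/64 → advance -1; mR−mL=-9/16 → turn -1·90°
n=1: pose=(6,-8,N); sL=18/13, sR=18/5; mL=-9/13, mR=-162/65; mL+mR=-207/65 → advance -1; mR−mL=-9/5 → turn -1·90°
n=2: pose=(6,-9,E); sL=45/17, sR=1; mL=-45/34, mR=-31/17; mL+mR=-107/34 → advance -1; mR−mL=-1/2 → turn -1·90°
n=3: pose=(5,-9,S); sL=90/97, sR=18/29; mL=-45/97, mR=-2178/2813; mL+mR=-3483/2813 → advance -1; mR−mL=-9/29 → turn -1·90°
n=4: pose=(5,-8,W); sL=45/64, sR=9/8; mL=-45/128, mR=-117/128; mL+mR=-81/64 → advance -1; mR−mL=-9/16 → turn -1·90°
n=5: pose=(6,-8,N); sL=18/13, sR=18/5; mL=-9/13, mR=-162/65; mL+mR=-207/65 → advance -1; mR−mL=-9/5 → turn -1·90°
n=6: pose=(6,-9,E); sL=45/17, sR=1; mL=-45/34, mR=-31/17; mL+mR=-107/34 → advance -1; mR−mL=-1/2 → turn -1·90°
n=7: pose=(5,-9,S); sL=90/97, sR=18/29; mL=-45/97, mR=-2178/2813; mL+mR=-3483/2813 → advance -1; mR−mL=-9/29 → turn -1·90°

0 45/64 9/8 -45/128 -117/128 5 -8 W
1 18/13 18/5 -9/13 -162/65 6 -8 N
2 45/17 1 -45/34 -31/17 6 -9 E
3 90/97 18/29 -45/97 -2178/2813 5 -9 S
4 45/64 9/8 -45/128 -117/128 5 -8 W
5 18/13 18/5 -9/13 -162/65 6 -8 N
6 45/17 1 -45/34 -31/17 6 -9 E
7 90/97 18/29 -45/97 -2178/2813 5 -9 S
final 5 -8 W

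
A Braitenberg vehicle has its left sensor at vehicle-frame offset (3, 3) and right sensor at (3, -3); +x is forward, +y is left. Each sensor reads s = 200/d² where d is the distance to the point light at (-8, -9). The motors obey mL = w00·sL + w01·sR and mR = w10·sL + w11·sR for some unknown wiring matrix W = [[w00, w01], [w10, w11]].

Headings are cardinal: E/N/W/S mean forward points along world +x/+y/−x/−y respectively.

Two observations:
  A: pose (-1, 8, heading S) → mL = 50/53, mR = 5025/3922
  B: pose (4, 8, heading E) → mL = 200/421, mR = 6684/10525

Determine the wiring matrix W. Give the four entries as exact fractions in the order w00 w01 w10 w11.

0 1 1/2 1

obs A: pose=(-1,8,S) → sL=25/37, sR=50/53, mL=50/53, mR=5025/3922
obs B: pose=(4,8,E) → sL=8/25, sR=200/421, mL=200/421, mR=6684/10525
sensor matrix S = [[25/37, 50/53], [8/25, 200/421]]; det S = 15768/825581
solve [mL_A; mL_B] = S·[w00; w01] and [mR_A; mR_B] = S·[w10; w11]:
  w00 = 0, w01 = 1, w10 = 1/2, w11 = 1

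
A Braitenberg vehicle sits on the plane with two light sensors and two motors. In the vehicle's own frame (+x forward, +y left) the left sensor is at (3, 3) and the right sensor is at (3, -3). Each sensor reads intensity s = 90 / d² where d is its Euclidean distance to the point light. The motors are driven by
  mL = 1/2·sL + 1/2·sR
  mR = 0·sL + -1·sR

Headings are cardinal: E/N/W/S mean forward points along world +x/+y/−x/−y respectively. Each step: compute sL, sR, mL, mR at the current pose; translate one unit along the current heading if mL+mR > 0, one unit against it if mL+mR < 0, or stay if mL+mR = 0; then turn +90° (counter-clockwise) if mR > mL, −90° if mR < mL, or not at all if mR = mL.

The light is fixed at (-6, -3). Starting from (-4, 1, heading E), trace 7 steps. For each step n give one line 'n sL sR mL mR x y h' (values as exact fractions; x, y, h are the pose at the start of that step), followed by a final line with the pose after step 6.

n=0: pose=(-4,1,E); sL=45/37, sR=45/13; mL=1125/481, mR=-45/13; mL+mR=-540/481 → advance -1; mR−mL=-2790/481 → turn -1·90°
n=1: pose=(-5,1,S); sL=90/17, sR=18; mL=198/17, mR=-18; mL+mR=-108/17 → advance -1; mR−mL=-504/17 → turn -1·90°
n=2: pose=(-5,2,W); sL=45/4, sR=45/34; mL=855/136, mR=-45/34; mL+mR=675/136 → advance +1; mR−mL=-1035/136 → turn -1·90°
n=3: pose=(-6,2,N); sL=90/73, sR=90/73; mL=90/73, mR=-90/73; mL+mR=0 → advance +0; mR−mL=-180/73 → turn -1·90°
n=4: pose=(-6,2,E); sL=90/73, sR=90/13; mL=3870/949, mR=-90/13; mL+mR=-2700/949 → advance -1; mR−mL=-10440/949 → turn -1·90°
n=5: pose=(-7,2,S); sL=45/4, sR=9/2; mL=63/8, mR=-9/2; mL+mR=27/8 → advance +1; mR−mL=-99/8 → turn -1·90°
n=6: pose=(-7,1,W); sL=90/17, sR=18/13; mL=738/221, mR=-18/13; mL+mR=432/221 → advance +1; mR−mL=-1044/221 → turn -1·90°

0 45/37 45/13 1125/481 -45/13 -4 1 E
1 90/17 18 198/17 -18 -5 1 S
2 45/4 45/34 855/136 -45/34 -5 2 W
3 90/73 90/73 90/73 -90/73 -6 2 N
4 90/73 90/13 3870/949 -90/13 -6 2 E
5 45/4 9/2 63/8 -9/2 -7 2 S
6 90/17 18/13 738/221 -18/13 -7 1 W
final -8 1 N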